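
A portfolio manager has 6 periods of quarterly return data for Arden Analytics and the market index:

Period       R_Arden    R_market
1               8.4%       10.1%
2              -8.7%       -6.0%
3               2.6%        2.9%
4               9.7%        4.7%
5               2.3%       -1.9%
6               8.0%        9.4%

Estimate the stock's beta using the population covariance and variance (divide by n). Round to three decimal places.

Mean R_i = (8.4 − 8.7 + 2.6 + 9.7 + 2.3 + 8.0) / 6 = 3.7167%
Mean R_m = (10.1 − 6.0 + 2.9 + 4.7 − 1.9 + 9.4) / 6 = 3.2000%
Σ(R_i − R̄_i)(R_m − R̄_m) = 189.6400  ⇒  Cov = 189.6400 / 6 = 31.6067
Σ(R_m − R̄_m)² = 199.0400  ⇒  Var(R_m) = 199.0400 / 6 = 33.1733
β = Cov / Var(R_m) = 31.6067 / 33.1733 = 0.9528

0.953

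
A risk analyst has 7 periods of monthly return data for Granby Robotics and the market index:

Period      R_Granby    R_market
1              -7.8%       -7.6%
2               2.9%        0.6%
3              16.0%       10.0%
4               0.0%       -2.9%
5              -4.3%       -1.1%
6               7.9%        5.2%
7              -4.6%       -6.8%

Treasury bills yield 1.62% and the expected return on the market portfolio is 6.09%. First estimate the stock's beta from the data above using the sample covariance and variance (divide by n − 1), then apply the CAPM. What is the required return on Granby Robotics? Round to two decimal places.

7.24%

Mean R_i = (-7.8 + 2.9 + 16.0 + 0.0 − 4.3 + 7.9 − 4.6) / 7 = 1.4429%
Mean R_m = (-7.6 + 0.6 + 10.0 − 2.9 − 1.1 + 5.2 − 6.8) / 7 = -0.3714%
Σ(R_i − R̄_i)(R_m − R̄_m) = 301.8614  ⇒  Cov = 301.8614 / 6 = 50.3102
Σ(R_m − R̄_m)² = 240.0543  ⇒  Var(R_m) = 240.0543 / 6 = 40.0091
β = Cov / Var(R_m) = 50.3102 / 40.0091 = 1.2575
MRP = 6.09% − 1.62% = 4.47%
E(R) = R_f + β × MRP = 1.62% + 1.2575 × 4.47% = 7.24%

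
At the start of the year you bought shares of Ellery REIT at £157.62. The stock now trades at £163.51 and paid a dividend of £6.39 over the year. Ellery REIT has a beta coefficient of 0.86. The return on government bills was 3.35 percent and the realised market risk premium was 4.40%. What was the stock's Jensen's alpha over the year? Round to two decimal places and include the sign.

+0.66%

Realised HPR = (P1 + D1 − P0) / P0 = (163.51 + 6.39 − 157.62) / 157.62 = 12.28 / 157.62 = 7.7909%
CAPM required = R_f + β·MRP = 3.35% + 0.86 × 4.40% = 7.1340%
α = realised − required = 7.7909% − 7.1340% = +0.66%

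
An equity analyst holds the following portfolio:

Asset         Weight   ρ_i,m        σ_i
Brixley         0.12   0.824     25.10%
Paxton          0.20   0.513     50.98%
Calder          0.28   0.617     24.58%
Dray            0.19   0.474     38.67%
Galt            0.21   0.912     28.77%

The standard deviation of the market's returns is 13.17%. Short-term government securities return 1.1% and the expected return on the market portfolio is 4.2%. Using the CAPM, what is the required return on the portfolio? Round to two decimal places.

6.03%

β_Brixley = 0.824 × 25.10% / 13.17% = 1.5704
β_Paxton = 0.513 × 50.98% / 13.17% = 1.9858
β_Calder = 0.617 × 24.58% / 13.17% = 1.1515
β_Dray = 0.474 × 38.67% / 13.17% = 1.3918
β_Galt = 0.912 × 28.77% / 13.17% = 1.9923
β_P = Σ w_i β_i = 0.12×1.5704 + 0.20×1.9858 + 0.28×1.1515 + 0.19×1.3918 + 0.21×1.9923 = 1.5909
MRP = 4.2% − 1.1% = 3.10%
E(R_P) = R_f + β_P × MRP = 1.1% + 1.5909 × 3.1% = 6.03%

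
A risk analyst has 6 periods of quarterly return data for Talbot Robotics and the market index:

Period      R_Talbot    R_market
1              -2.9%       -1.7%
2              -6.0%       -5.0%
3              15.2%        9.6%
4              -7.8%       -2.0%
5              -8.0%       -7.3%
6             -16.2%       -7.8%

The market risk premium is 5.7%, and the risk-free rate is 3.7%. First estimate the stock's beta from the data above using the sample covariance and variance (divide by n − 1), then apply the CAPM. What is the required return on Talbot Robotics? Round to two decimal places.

12.63%

Mean R_i = (-2.9 − 6.0 + 15.2 − 7.8 − 8.0 − 16.2) / 6 = -4.2833%
Mean R_m = (-1.7 − 5.0 + 9.6 − 2.0 − 7.3 − 7.8) / 6 = -2.3667%
Σ(R_i − R̄_i)(R_m − R̄_m) = 320.3867  ⇒  Cov = 320.3867 / 5 = 64.0773
Σ(R_m − R̄_m)² = 204.5733  ⇒  Var(R_m) = 204.5733 / 5 = 40.9147
β = Cov / Var(R_m) = 64.0773 / 40.9147 = 1.5661
E(R) = R_f + β × MRP = 3.7% + 1.5661 × 5.7% = 12.63%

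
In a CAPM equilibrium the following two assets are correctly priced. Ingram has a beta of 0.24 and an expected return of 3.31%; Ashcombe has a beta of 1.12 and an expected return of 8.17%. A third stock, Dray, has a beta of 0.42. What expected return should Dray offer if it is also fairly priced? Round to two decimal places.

MRP (SML slope) = (8.17% − 3.31%) / (1.12 − 0.24) = 4.86% / 0.88 = 5.5227%
R_f (intercept) = 3.31% − 0.24 × 5.5227% = 1.9846%
E(R_Dray) = R_f + β × MRP = 1.9846% + 0.42 × 5.5227% = 4.30%

4.30%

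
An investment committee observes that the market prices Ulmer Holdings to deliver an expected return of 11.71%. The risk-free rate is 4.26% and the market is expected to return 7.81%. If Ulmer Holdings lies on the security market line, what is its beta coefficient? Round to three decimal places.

2.099

MRP = 7.81% − 4.26% = 3.55%
β = (E(R) − R_f) / MRP = (11.71% − 4.26%) / 3.55% = 7.45% / 3.55% = 2.099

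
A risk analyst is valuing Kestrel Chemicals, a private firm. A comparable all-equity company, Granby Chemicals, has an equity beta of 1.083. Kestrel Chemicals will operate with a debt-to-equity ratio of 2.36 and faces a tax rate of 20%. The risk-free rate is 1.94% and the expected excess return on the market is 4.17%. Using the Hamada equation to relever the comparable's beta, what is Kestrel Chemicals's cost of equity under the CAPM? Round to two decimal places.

14.98%

β_L = β_U × [1 + (1 − t)(D/E)] = 1.083 × [1 + (1 − 0.20) × 2.36]
    = 1.083 × [1 + 0.80 × 2.36] = 1.083 × 2.8880 = 3.1277
E(R) = R_f + β_L × MRP = 1.94% + 3.1277 × 4.17% = 14.98%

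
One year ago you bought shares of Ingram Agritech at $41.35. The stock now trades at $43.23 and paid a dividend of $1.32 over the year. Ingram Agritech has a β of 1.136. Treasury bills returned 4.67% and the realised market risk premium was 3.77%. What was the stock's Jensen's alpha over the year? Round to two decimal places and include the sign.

Realised HPR = (P1 + D1 − P0) / P0 = (43.23 + 1.32 − 41.35) / 41.35 = 3.20 / 41.35 = 7.7388%
CAPM required = R_f + β·MRP = 4.67% + 1.136 × 3.77% = 8.95272%
α = realised − required = 7.7388% − 8.95272% = -1.21%

-1.21%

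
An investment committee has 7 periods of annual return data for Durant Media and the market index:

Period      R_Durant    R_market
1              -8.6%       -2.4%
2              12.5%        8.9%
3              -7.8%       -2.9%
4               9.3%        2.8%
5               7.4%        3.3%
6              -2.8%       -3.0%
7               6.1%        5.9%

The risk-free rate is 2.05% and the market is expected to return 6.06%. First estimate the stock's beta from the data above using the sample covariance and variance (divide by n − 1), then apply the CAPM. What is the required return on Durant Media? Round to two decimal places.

Mean R_i = (-8.6 + 12.5 − 7.8 + 9.3 + 7.4 − 2.8 + 6.1) / 7 = 2.3000%
Mean R_m = (-2.4 + 8.9 − 2.9 + 2.8 + 3.3 − 3.0 + 5.9) / 7 = 1.8000%
Σ(R_i − R̄_i)(R_m − R̄_m) = 220.3800  ⇒  Cov = 220.3800 / 6 = 36.7300
Σ(R_m − R̄_m)² = 133.2400  ⇒  Var(R_m) = 133.2400 / 6 = 22.2067
β = Cov / Var(R_m) = 36.7300 / 22.2067 = 1.6540
MRP = 6.06% − 2.05% = 4.01%
E(R) = R_f + β × MRP = 2.05% + 1.6540 × 4.01% = 8.68%

8.68%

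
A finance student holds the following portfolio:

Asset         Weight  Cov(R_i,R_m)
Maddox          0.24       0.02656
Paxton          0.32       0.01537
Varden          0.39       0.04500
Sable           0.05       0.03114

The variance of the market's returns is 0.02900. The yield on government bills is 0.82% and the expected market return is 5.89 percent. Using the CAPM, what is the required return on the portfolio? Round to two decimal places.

6.13%

β_Maddox = 0.02656 / 0.02900 = 0.9159
β_Paxton = 0.01537 / 0.02900 = 0.5300
β_Varden = 0.04500 / 0.02900 = 1.5517
β_Sable = 0.03114 / 0.02900 = 1.0738
β_P = Σ w_i β_i = 0.24×0.9159 + 0.32×0.5300 + 0.39×1.5517 + 0.05×1.0738 = 1.0483
MRP = 5.89% − 0.82% = 5.07%
E(R_P) = R_f + β_P × MRP = 0.82% + 1.0483 × 5.07% = 6.13%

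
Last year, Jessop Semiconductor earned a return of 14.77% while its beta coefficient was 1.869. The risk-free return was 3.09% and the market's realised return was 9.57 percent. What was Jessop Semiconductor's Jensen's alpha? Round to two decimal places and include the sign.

Market excess return = 9.57% − 3.09% = 6.48%
CAPM benchmark = R_f + β(R_m − R_f) = 3.09% + 1.869 × 6.48% = 15.20112%
α = actual − benchmark = 14.77% − 15.20112% = -0.43%

-0.43%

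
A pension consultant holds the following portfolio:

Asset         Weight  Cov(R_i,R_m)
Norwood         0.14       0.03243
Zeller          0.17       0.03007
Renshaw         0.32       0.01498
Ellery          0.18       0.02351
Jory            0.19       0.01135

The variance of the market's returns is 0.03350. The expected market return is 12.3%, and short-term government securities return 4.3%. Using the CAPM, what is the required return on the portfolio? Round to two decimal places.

9.28%

β_Norwood = 0.03243 / 0.03350 = 0.9681
β_Zeller = 0.03007 / 0.03350 = 0.8976
β_Renshaw = 0.01498 / 0.03350 = 0.4472
β_Ellery = 0.02351 / 0.03350 = 0.7018
β_Jory = 0.01135 / 0.03350 = 0.3388
β_P = Σ w_i β_i = 0.14×0.9681 + 0.17×0.8976 + 0.32×0.4472 + 0.18×0.7018 + 0.19×0.3388 = 0.6219
MRP = 12.3% − 4.3% = 8.00%
E(R_P) = R_f + β_P × MRP = 4.3% + 0.6219 × 8.0% = 9.28%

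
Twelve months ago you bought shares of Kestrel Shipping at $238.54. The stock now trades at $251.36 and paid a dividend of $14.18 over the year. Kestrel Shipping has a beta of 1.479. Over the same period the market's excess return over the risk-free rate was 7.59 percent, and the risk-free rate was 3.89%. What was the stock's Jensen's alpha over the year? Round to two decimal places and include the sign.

Realised HPR = (P1 + D1 − P0) / P0 = (251.36 + 14.18 − 238.54) / 238.54 = 27.00 / 238.54 = 11.3189%
CAPM required = R_f + β·MRP = 3.89% + 1.479 × 7.59% = 15.11561%
α = realised − required = 11.3189% − 15.11561% = -3.80%

-3.80%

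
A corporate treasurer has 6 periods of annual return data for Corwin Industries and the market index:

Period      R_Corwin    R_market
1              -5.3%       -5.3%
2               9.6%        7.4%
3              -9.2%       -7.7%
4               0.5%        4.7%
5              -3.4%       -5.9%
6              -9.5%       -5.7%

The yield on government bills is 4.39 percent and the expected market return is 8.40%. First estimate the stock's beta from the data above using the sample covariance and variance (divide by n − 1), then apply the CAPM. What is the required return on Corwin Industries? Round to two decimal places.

Mean R_i = (-5.3 + 9.6 − 9.2 + 0.5 − 3.4 − 9.5) / 6 = -2.8833%
Mean R_m = (-5.3 + 7.4 − 7.7 + 4.7 − 5.9 − 5.7) / 6 = -2.0833%
Σ(R_i − R̄_i)(R_m − R̄_m) = 210.4883  ⇒  Cov = 210.4883 / 5 = 42.0977
Σ(R_m − R̄_m)² = 205.4883  ⇒  Var(R_m) = 205.4883 / 5 = 41.0977
β = Cov / Var(R_m) = 42.0977 / 41.0977 = 1.0243
MRP = 8.40% − 4.39% = 4.01%
E(R) = R_f + β × MRP = 4.39% + 1.0243 × 4.01% = 8.50%

8.50%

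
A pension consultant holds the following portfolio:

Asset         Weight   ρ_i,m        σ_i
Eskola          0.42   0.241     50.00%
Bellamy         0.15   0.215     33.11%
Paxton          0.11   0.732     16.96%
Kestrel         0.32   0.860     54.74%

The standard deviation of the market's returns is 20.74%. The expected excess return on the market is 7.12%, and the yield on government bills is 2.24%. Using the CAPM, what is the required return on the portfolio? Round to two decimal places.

β_Eskola = 0.241 × 50.00% / 20.74% = 0.5810
β_Bellamy = 0.215 × 33.11% / 20.74% = 0.3432
β_Paxton = 0.732 × 16.96% / 20.74% = 0.5986
β_Kestrel = 0.860 × 54.74% / 20.74% = 2.2698
β_P = Σ w_i β_i = 0.42×0.5810 + 0.15×0.3432 + 0.11×0.5986 + 0.32×2.2698 = 1.0877
E(R_P) = R_f + β_P × MRP = 2.24% + 1.0877 × 7.12% = 9.98%

9.98%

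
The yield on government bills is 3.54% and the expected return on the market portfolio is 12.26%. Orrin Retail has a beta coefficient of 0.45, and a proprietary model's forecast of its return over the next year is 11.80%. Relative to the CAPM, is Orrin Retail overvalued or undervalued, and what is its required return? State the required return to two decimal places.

Undervalued; required return 7.46%

MRP = 12.26% − 3.54% = 8.72%
Required return = R_f + β·MRP = 3.54% + 0.45 × 8.72% = 7.46%
Forecast 11.80% > required 7.46% → the stock plots above the SML → undervalued.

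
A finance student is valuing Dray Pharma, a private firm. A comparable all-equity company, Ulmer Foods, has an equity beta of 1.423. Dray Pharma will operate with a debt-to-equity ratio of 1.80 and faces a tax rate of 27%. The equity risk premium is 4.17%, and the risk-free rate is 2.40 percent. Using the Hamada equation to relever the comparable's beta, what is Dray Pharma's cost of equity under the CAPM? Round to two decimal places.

16.13%

β_L = β_U × [1 + (1 − t)(D/E)] = 1.423 × [1 + (1 − 0.27) × 1.80]
    = 1.423 × [1 + 0.73 × 1.80] = 1.423 × 2.3140 = 3.2928
E(R) = R_f + β_L × MRP = 2.40% + 3.2928 × 4.17% = 16.13%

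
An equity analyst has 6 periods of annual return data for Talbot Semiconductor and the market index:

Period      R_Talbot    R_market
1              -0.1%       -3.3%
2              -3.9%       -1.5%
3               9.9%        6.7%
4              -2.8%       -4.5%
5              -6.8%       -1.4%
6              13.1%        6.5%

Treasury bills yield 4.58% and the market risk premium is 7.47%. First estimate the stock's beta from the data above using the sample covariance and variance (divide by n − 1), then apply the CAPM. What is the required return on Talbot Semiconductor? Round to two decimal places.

15.40%

Mean R_i = (-0.1 − 3.9 + 9.9 − 2.8 − 6.8 + 13.1) / 6 = 1.5667%
Mean R_m = (-3.3 − 1.5 + 6.7 − 4.5 − 1.4 + 6.5) / 6 = 0.4167%
Σ(R_i − R̄_i)(R_m − R̄_m) = 175.8633  ⇒  Cov = 175.8633 / 5 = 35.1727
Σ(R_m − R̄_m)² = 121.4483  ⇒  Var(R_m) = 121.4483 / 5 = 24.2897
β = Cov / Var(R_m) = 35.1727 / 24.2897 = 1.4480
E(R) = R_f + β × MRP = 4.58% + 1.4480 × 7.47% = 15.40%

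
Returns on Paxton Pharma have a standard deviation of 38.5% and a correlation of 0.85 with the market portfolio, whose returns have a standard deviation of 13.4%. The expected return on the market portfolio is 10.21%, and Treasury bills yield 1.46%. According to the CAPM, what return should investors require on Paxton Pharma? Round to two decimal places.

22.83%

β = ρ × σ_i / σ_m = 0.85 × 38.5% / 13.4% = 2.4422
MRP = 10.21% − 1.46% = 8.75%
E(R) = 1.46% + 2.4422 × 8.75% = 22.83%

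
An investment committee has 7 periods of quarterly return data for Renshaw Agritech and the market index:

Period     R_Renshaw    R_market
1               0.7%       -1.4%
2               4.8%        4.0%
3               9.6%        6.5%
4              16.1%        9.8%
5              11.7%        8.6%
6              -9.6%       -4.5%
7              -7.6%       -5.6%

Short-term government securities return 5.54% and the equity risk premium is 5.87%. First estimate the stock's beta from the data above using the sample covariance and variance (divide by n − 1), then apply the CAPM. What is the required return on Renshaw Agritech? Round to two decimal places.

14.42%

Mean R_i = (0.7 + 4.8 + 9.6 + 16.1 + 11.7 − 9.6 − 7.6) / 7 = 3.6714%
Mean R_m = (-1.4 + 4.0 + 6.5 + 9.8 + 8.6 − 4.5 − 5.6) / 7 = 2.4857%
Σ(R_i − R̄_i)(R_m − R̄_m) = 360.8971  ⇒  Cov = 360.8971 / 6 = 60.1495
Σ(R_m − R̄_m)² = 238.5686  ⇒  Var(R_m) = 238.5686 / 6 = 39.7614
β = Cov / Var(R_m) = 60.1495 / 39.7614 = 1.5128
E(R) = R_f + β × MRP = 5.54% + 1.5128 × 5.87% = 14.42%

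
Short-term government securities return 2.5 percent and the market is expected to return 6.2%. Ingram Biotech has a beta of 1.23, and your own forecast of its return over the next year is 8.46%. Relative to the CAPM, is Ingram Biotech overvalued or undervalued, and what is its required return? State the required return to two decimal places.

Undervalued; required return 7.05%

MRP = 6.2% − 2.5% = 3.70%
Required return = R_f + β·MRP = 2.5% + 1.23 × 3.7% = 7.05%
Forecast 8.46% > required 7.05% → the stock plots above the SML → undervalued.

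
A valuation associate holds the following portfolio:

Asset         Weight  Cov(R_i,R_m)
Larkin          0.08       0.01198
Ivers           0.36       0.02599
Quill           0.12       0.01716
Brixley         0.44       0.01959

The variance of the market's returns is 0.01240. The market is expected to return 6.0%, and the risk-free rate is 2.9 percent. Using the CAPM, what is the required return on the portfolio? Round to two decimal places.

β_Larkin = 0.01198 / 0.01240 = 0.9661
β_Ivers = 0.02599 / 0.01240 = 2.0960
β_Quill = 0.01716 / 0.01240 = 1.3839
β_Brixley = 0.01959 / 0.01240 = 1.5798
β_P = Σ w_i β_i = 0.08×0.9661 + 0.36×2.0960 + 0.12×1.3839 + 0.44×1.5798 = 1.6930
MRP = 6.0% − 2.9% = 3.10%
E(R_P) = R_f + β_P × MRP = 2.9% + 1.6930 × 3.1% = 8.15%

8.15%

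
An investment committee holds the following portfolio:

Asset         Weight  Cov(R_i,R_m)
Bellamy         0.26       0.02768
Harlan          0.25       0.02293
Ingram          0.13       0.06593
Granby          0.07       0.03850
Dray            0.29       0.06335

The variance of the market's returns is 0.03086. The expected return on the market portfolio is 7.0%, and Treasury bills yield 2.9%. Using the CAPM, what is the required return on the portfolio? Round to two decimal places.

8.56%

β_Bellamy = 0.02768 / 0.03086 = 0.8970
β_Harlan = 0.02293 / 0.03086 = 0.7430
β_Ingram = 0.06593 / 0.03086 = 2.1364
β_Granby = 0.03850 / 0.03086 = 1.2476
β_Dray = 0.06335 / 0.03086 = 2.0528
β_P = Σ w_i β_i = 0.26×0.8970 + 0.25×0.7430 + 0.13×2.1364 + 0.07×1.2476 + 0.29×2.0528 = 1.3793
MRP = 7.0% − 2.9% = 4.10%
E(R_P) = R_f + β_P × MRP = 2.9% + 1.3793 × 4.1% = 8.56%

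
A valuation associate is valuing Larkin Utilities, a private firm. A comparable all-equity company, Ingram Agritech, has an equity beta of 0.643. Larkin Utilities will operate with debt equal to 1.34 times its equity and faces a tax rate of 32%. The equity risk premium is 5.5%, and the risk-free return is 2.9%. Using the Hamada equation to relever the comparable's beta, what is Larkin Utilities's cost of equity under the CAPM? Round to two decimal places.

β_L = β_U × [1 + (1 − t)(D/E)] = 0.643 × [1 + (1 − 0.32) × 1.34]
    = 0.643 × [1 + 0.68 × 1.34] = 0.643 × 1.9112 = 1.2289
E(R) = R_f + β_L × MRP = 2.9% + 1.2289 × 5.5% = 9.66%

9.66%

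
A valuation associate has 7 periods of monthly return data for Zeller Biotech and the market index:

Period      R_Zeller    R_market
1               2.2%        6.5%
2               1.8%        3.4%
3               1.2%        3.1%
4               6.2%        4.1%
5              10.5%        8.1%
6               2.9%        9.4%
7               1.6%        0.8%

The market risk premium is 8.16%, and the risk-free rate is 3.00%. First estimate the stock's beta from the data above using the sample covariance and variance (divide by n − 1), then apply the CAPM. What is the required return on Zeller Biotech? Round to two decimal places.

7.33%

Mean R_i = (2.2 + 1.8 + 1.2 + 6.2 + 10.5 + 2.9 + 1.6) / 7 = 3.7714%
Mean R_m = (6.5 + 3.4 + 3.1 + 4.1 + 8.1 + 9.4 + 0.8) / 7 = 5.0571%
Σ(R_i − R̄_i)(R_m − R̄_m) = 29.6414  ⇒  Cov = 29.6414 / 6 = 4.9402
Σ(R_m − R̄_m)² = 55.8171  ⇒  Var(R_m) = 55.8171 / 6 = 9.3029
β = Cov / Var(R_m) = 4.9402 / 9.3029 = 0.5310
E(R) = R_f + β × MRP = 3.00% + 0.5310 × 8.16% = 7.33%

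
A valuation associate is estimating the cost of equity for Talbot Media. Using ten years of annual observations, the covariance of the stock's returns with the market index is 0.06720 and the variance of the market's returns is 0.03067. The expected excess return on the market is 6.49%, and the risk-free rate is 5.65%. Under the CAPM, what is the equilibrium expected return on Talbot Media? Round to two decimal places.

19.87%

β = Cov(R_i, R_m) / Var(R_m) = 0.06720 / 0.03067 = 2.1911
E(R) = R_f + β × MRP = 5.65% + 2.1911 × 6.49% = 19.87%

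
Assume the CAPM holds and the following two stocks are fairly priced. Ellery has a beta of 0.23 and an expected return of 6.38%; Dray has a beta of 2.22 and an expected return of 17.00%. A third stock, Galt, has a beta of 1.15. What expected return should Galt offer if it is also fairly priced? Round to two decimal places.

MRP (SML slope) = (17.00% − 6.38%) / (2.22 − 0.23) = 10.62% / 1.99 = 5.3367%
R_f (intercept) = 6.38% − 0.23 × 5.3367% = 5.1526%
E(R_Galt) = R_f + β × MRP = 5.1526% + 1.15 × 5.3367% = 11.29%

11.29%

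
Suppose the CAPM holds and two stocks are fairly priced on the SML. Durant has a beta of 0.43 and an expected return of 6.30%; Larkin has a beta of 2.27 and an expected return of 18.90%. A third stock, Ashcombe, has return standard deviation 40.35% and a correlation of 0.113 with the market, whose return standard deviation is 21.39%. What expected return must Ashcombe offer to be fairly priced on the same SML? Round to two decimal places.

MRP = (18.90% − 6.30%) / (2.27 − 0.43) = 6.8478%
R_f = 6.30% − 0.43 × 6.8478% = 3.3554%
β_Ashcombe = ρ·σ_i/σ_m = 0.113 × 40.35 / 21.39 = 0.2132
E(R_Ashcombe) = R_f + β × MRP = 3.3554% + 0.2132 × 6.8478% = 4.82%

4.82%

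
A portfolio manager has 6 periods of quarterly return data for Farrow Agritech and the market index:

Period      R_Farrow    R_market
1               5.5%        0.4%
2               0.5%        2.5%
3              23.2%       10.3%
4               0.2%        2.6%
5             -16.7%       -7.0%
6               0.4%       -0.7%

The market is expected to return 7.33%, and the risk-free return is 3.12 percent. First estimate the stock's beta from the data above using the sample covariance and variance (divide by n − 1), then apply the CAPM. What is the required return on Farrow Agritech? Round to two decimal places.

12.24%

Mean R_i = (5.5 + 0.5 + 23.2 + 0.2 − 16.7 + 0.4) / 6 = 2.1833%
Mean R_m = (0.4 + 2.5 + 10.3 + 2.6 − 7.0 − 0.7) / 6 = 1.3500%
Σ(R_i − R̄_i)(R_m − R̄_m) = 341.8650  ⇒  Cov = 341.8650 / 5 = 68.3730
Σ(R_m − R̄_m)² = 157.8150  ⇒  Var(R_m) = 157.8150 / 5 = 31.5630
β = Cov / Var(R_m) = 68.3730 / 31.5630 = 2.1662
MRP = 7.33% − 3.12% = 4.21%
E(R) = R_f + β × MRP = 3.12% + 2.1662 × 4.21% = 12.24%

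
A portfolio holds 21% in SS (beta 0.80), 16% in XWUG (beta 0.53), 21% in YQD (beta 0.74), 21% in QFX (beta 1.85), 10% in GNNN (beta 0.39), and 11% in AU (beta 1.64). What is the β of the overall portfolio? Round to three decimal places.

β_P = Σ w_i β_i = 0.21×0.80 + 0.16×0.53 + 0.21×0.74 + 0.21×1.85 + 0.10×0.39 + 0.11×1.64 = 1.0161

1.016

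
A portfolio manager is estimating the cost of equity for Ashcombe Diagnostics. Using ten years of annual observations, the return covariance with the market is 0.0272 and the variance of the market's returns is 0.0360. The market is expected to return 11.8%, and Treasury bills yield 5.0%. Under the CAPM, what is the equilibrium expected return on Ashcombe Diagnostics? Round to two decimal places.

β = Cov(R_i, R_m) / Var(R_m) = 0.0272 / 0.0360 = 0.7556
MRP = 11.8% − 5.0% = 6.80%
E(R) = R_f + β × MRP = 5.0% + 0.7556 × 6.8% = 10.14%

10.14%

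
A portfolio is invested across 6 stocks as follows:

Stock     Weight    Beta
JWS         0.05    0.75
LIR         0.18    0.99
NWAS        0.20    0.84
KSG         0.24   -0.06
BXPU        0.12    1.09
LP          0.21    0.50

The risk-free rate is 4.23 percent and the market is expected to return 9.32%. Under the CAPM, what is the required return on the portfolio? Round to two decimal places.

β_P = Σ w_i β_i = 0.05×0.75 + 0.18×0.99 + 0.20×0.84 + 0.24×-0.06 + 0.12×1.09 + 0.21×0.50 = 0.6051
MRP = 9.32% − 4.23% = 5.09%
E(R_P) = R_f + β_P × MRP = 4.23% + 0.6051 × 5.09% = 7.31%

7.31%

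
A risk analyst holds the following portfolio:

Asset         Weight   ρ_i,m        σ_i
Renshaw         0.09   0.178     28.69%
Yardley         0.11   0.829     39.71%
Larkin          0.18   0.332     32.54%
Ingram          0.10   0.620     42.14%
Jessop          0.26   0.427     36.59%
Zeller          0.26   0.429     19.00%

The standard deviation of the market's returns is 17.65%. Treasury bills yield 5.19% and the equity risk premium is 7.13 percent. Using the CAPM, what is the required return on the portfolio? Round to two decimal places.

β_Renshaw = 0.178 × 28.69% / 17.65% = 0.2893
β_Yardley = 0.829 × 39.71% / 17.65% = 1.8651
β_Larkin = 0.332 × 32.54% / 17.65% = 0.6121
β_Ingram = 0.620 × 42.14% / 17.65% = 1.4803
β_Jessop = 0.427 × 36.59% / 17.65% = 0.8852
β_Zeller = 0.429 × 19.00% / 17.65% = 0.4618
β_P = Σ w_i β_i = 0.09×0.2893 + 0.11×1.8651 + 0.18×0.6121 + 0.10×1.4803 + 0.26×0.8852 + 0.26×0.4618 = 0.8396
E(R_P) = R_f + β_P × MRP = 5.19% + 0.8396 × 7.13% = 11.18%

11.18%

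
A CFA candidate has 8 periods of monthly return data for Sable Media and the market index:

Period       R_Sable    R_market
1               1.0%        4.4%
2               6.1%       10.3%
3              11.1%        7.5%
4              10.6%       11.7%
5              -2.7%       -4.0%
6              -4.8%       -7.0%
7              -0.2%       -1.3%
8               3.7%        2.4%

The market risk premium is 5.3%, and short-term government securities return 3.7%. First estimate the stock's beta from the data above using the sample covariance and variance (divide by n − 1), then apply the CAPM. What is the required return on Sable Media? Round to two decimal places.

7.91%

Mean R_i = (1.0 + 6.1 + 11.1 + 10.6 − 2.7 − 4.8 − 0.2 + 3.7) / 8 = 3.1000%
Mean R_m = (4.4 + 10.3 + 7.5 + 11.7 − 4.0 − 7.0 − 1.3 + 2.4) / 8 = 3.0000%
Σ(R_i − R̄_i)(R_m − R̄_m) = 253.6400  ⇒  Cov = 253.6400 / 7 = 36.2343
Σ(R_m − R̄_m)² = 319.0400  ⇒  Var(R_m) = 319.0400 / 7 = 45.5771
β = Cov / Var(R_m) = 36.2343 / 45.5771 = 0.7950
E(R) = R_f + β × MRP = 3.7% + 0.7950 × 5.3% = 7.91%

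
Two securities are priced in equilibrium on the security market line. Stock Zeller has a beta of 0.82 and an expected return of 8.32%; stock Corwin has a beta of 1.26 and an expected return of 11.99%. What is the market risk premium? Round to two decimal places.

Both satisfy E(R) = R_f + β·MRP, so the slope of the SML is
MRP = (11.99% − 8.32%) / (1.26 − 0.82) = 3.67% / 0.44 = 8.3409%

8.34%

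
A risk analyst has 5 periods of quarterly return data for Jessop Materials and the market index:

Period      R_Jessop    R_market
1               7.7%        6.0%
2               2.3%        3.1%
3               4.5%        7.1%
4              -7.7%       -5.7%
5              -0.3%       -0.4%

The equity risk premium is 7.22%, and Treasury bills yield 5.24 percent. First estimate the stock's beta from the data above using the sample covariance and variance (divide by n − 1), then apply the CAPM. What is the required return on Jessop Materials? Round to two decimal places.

12.99%

Mean R_i = (7.7 + 2.3 + 4.5 − 7.7 − 0.3) / 5 = 1.3000%
Mean R_m = (6.0 + 3.1 + 7.1 − 5.7 − 0.4) / 5 = 2.0200%
Σ(R_i − R̄_i)(R_m − R̄_m) = 116.1600  ⇒  Cov = 116.1600 / 4 = 29.0400
Σ(R_m − R̄_m)² = 108.2680  ⇒  Var(R_m) = 108.2680 / 4 = 27.0670
β = Cov / Var(R_m) = 29.0400 / 27.0670 = 1.0729
E(R) = R_f + β × MRP = 5.24% + 1.0729 × 7.22% = 12.99%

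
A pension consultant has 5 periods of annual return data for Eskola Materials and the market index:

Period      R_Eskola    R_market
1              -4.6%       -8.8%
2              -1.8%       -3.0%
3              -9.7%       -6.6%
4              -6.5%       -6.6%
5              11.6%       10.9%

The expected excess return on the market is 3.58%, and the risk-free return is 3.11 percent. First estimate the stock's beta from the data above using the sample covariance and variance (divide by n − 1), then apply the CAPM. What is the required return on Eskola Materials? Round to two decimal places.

Mean R_i = (-4.6 − 1.8 − 9.7 − 6.5 + 11.6) / 5 = -2.2000%
Mean R_m = (-8.8 − 3.0 − 6.6 − 6.6 + 10.9) / 5 = -2.8200%
Σ(R_i − R̄_i)(R_m − R̄_m) = 248.2200  ⇒  Cov = 248.2200 / 4 = 62.0550
Σ(R_m − R̄_m)² = 252.6080  ⇒  Var(R_m) = 252.6080 / 4 = 63.1520
β = Cov / Var(R_m) = 62.0550 / 63.1520 = 0.9826
E(R) = R_f + β × MRP = 3.11% + 0.9826 × 3.58% = 6.63%

6.63%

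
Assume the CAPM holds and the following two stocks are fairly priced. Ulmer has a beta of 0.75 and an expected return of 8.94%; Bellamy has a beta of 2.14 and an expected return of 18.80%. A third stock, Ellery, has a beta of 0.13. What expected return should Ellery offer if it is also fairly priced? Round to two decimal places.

MRP (SML slope) = (18.80% − 8.94%) / (2.14 − 0.75) = 9.86% / 1.39 = 7.0935%
R_f (intercept) = 8.94% − 0.75 × 7.0935% = 3.6199%
E(R_Ellery) = R_f + β × MRP = 3.6199% + 0.13 × 7.0935% = 4.54%

4.54%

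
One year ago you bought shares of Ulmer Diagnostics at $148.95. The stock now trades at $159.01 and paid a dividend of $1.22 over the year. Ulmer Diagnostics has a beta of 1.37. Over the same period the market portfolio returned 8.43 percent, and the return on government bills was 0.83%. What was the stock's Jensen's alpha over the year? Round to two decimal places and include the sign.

Realised HPR = (P1 + D1 − P0) / P0 = (159.01 + 1.22 − 148.95) / 148.95 = 11.28 / 148.95 = 7.5730%
MRP = 8.43% − 0.83% = 7.60%
CAPM required = R_f + β·MRP = 0.83% + 1.37 × 7.60% = 11.2420%
α = realised − required = 7.5730% − 11.2420% = -3.67%

-3.67%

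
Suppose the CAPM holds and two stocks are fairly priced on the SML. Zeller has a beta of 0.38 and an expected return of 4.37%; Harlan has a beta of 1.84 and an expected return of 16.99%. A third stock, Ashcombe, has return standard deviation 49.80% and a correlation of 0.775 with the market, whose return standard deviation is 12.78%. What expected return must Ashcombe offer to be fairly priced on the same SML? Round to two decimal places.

27.19%

MRP = (16.99% − 4.37%) / (1.84 − 0.38) = 8.6438%
R_f = 4.37% − 0.38 × 8.6438% = 1.0854%
β_Ashcombe = ρ·σ_i/σ_m = 0.775 × 49.80 / 12.78 = 3.0200
E(R_Ashcombe) = R_f + β × MRP = 1.0854% + 3.0200 × 8.6438% = 27.19%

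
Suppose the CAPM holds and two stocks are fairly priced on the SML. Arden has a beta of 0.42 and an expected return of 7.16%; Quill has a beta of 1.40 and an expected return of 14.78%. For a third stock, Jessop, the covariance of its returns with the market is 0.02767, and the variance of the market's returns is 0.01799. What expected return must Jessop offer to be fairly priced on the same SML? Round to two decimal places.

15.85%

MRP = (14.78% − 7.16%) / (1.40 − 0.42) = 7.7755%
R_f = 7.16% − 0.42 × 7.7755% = 3.8943%
β_Jessop = Cov / Var(R_m) = 0.02767 / 0.01799 = 1.5381
E(R_Jessop) = R_f + β × MRP = 3.8943% + 1.5381 × 7.7755% = 15.85%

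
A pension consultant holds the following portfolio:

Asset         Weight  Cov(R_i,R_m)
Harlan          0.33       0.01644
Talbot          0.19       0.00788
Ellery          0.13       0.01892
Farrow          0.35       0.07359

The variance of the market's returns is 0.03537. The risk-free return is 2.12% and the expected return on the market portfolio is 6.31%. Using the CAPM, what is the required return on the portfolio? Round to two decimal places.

6.28%

β_Harlan = 0.01644 / 0.03537 = 0.4648
β_Talbot = 0.00788 / 0.03537 = 0.2228
β_Ellery = 0.01892 / 0.03537 = 0.5349
β_Farrow = 0.07359 / 0.03537 = 2.0806
β_P = Σ w_i β_i = 0.33×0.4648 + 0.19×0.2228 + 0.13×0.5349 + 0.35×2.0806 = 0.9935
MRP = 6.31% − 2.12% = 4.19%
E(R_P) = R_f + β_P × MRP = 2.12% + 0.9935 × 4.19% = 6.28%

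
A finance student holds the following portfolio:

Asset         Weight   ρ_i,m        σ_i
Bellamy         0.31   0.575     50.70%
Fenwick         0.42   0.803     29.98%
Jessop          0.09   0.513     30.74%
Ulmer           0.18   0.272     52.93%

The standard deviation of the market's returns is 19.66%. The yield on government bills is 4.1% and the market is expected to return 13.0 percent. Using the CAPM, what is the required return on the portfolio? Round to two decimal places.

14.58%

β_Bellamy = 0.575 × 50.70% / 19.66% = 1.4828
β_Fenwick = 0.803 × 29.98% / 19.66% = 1.2245
β_Jessop = 0.513 × 30.74% / 19.66% = 0.8021
β_Ulmer = 0.272 × 52.93% / 19.66% = 0.7323
β_P = Σ w_i β_i = 0.31×1.4828 + 0.42×1.2245 + 0.09×0.8021 + 0.18×0.7323 = 1.1780
MRP = 13.0% − 4.1% = 8.90%
E(R_P) = R_f + β_P × MRP = 4.1% + 1.1780 × 8.9% = 14.58%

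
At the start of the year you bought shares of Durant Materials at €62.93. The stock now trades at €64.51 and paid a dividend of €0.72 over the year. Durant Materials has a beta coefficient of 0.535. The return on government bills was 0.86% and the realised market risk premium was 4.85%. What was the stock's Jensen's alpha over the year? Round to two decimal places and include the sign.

Realised HPR = (P1 + D1 − P0) / P0 = (64.51 + 0.72 − 62.93) / 62.93 = 2.30 / 62.93 = 3.6549%
CAPM required = R_f + β·MRP = 0.86% + 0.535 × 4.85% = 3.45475%
α = realised − required = 3.6549% − 3.45475% = +0.20%

+0.20%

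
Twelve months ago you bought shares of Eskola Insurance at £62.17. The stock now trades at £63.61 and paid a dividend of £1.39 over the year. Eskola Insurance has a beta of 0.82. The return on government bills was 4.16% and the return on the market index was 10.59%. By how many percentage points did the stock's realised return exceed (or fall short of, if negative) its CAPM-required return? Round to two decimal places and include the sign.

Realised HPR = (P1 + D1 − P0) / P0 = (63.61 + 1.39 − 62.17) / 62.17 = 2.83 / 62.17 = 4.5520%
MRP = 10.59% − 4.16% = 6.43%
CAPM required = R_f + β·MRP = 4.16% + 0.82 × 6.43% = 9.4326%
α = realised − required = 4.5520% − 9.4326% = -4.88%

-4.88%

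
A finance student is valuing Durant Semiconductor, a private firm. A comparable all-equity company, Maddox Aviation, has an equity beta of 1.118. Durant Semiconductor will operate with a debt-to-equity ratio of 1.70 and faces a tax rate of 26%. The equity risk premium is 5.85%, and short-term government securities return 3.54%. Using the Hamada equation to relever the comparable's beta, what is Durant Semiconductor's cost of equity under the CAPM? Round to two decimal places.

18.31%

β_L = β_U × [1 + (1 − t)(D/E)] = 1.118 × [1 + (1 − 0.26) × 1.70]
    = 1.118 × [1 + 0.74 × 1.70] = 1.118 × 2.2580 = 2.5244
E(R) = R_f + β_L × MRP = 3.54% + 2.5244 × 5.85% = 18.31%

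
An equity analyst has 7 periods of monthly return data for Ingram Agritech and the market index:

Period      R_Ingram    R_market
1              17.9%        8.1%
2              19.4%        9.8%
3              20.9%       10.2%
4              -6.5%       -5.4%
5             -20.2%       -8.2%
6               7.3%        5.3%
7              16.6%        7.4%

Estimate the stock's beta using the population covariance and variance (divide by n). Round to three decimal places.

Mean R_i = (17.9 + 19.4 + 20.9 − 6.5 − 20.2 + 7.3 + 16.6) / 7 = 7.9143%
Mean R_m = (8.1 + 9.8 + 10.2 − 5.4 − 8.2 + 5.3 + 7.4) / 7 = 3.8857%
Σ(R_i − R̄_i)(R_m − R̄_m) = 695.2914  ⇒  Cov = 695.2914 / 7 = 99.3273
Σ(R_m − R̄_m)² = 339.2486  ⇒  Var(R_m) = 339.2486 / 7 = 48.4641
β = Cov / Var(R_m) = 99.3273 / 48.4641 = 2.0495

2.050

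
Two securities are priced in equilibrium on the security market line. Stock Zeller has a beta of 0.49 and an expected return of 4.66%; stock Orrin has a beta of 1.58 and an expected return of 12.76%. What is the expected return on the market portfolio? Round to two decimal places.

Both satisfy E(R) = R_f + β·MRP, so the slope of the SML is
MRP = (12.76% − 4.66%) / (1.58 − 0.49) = 8.10% / 1.09 = 7.4312%
R_f = E(R_Zeller) − β_Zeller·MRP = 4.66% − 0.49 × 7.4312% = 1.0187%
E(R_m) = R_f + MRP = 1.0187% + 7.4312% = 8.45%

8.45%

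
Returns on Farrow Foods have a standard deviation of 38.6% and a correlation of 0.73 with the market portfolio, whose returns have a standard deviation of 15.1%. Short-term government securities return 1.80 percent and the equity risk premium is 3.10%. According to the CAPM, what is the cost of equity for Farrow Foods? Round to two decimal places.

7.58%

β = ρ × σ_i / σ_m = 0.73 × 38.6% / 15.1% = 1.8661
E(R) = 1.80% + 1.8661 × 3.10% = 7.58%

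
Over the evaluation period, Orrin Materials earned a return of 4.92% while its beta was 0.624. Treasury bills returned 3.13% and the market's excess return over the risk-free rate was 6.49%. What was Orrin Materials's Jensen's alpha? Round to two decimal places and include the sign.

-2.26%

CAPM benchmark = R_f + β(R_m − R_f) = 3.13% + 0.624 × 6.49% = 7.17976%
α = actual − benchmark = 4.92% − 7.17976% = -2.26%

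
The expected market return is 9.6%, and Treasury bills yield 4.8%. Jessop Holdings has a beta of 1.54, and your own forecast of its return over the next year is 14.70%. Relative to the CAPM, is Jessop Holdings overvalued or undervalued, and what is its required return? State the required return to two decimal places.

MRP = 9.6% − 4.8% = 4.80%
Required return = R_f + β·MRP = 4.8% + 1.54 × 4.8% = 12.19%
Forecast 14.70% > required 12.19% → the stock plots above the SML → undervalued.

Undervalued; required return 12.19%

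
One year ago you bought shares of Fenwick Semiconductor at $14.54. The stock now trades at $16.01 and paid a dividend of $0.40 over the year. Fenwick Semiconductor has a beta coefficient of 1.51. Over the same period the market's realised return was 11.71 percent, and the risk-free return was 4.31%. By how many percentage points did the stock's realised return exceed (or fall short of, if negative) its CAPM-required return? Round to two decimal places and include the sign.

Realised HPR = (P1 + D1 − P0) / P0 = (16.01 + 0.40 − 14.54) / 14.54 = 1.87 / 14.54 = 12.8611%
MRP = 11.71% − 4.31% = 7.40%
CAPM required = R_f + β·MRP = 4.31% + 1.51 × 7.40% = 15.4840%
α = realised − required = 12.8611% − 15.4840% = -2.62%

-2.62%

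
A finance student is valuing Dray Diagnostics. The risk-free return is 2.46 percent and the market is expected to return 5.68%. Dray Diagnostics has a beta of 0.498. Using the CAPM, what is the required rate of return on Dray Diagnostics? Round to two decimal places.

4.06%

Market risk premium = E(R_m) − R_f = 5.68% − 2.46% = 3.22%
E(R) = R_f + β × MRP = 2.46% + 0.498 × 3.22% = 4.06%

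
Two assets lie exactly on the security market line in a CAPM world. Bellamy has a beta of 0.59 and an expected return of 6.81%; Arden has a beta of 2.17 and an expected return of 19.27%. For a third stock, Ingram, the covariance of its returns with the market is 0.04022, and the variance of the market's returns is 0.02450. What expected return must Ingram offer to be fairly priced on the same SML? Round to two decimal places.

MRP = (19.27% − 6.81%) / (2.17 − 0.59) = 7.8861%
R_f = 6.81% − 0.59 × 7.8861% = 2.1572%
β_Ingram = Cov / Var(R_m) = 0.04022 / 0.02450 = 1.6416
E(R_Ingram) = R_f + β × MRP = 2.1572% + 1.6416 × 7.8861% = 15.10%

15.10%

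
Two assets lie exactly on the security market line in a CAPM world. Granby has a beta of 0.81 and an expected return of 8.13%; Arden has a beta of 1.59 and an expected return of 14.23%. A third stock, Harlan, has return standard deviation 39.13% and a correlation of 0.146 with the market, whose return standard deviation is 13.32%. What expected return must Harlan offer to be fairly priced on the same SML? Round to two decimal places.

MRP = (14.23% − 8.13%) / (1.59 − 0.81) = 7.8205%
R_f = 8.13% − 0.81 × 7.8205% = 1.7954%
β_Harlan = ρ·σ_i/σ_m = 0.146 × 39.13 / 13.32 = 0.4289
E(R_Harlan) = R_f + β × MRP = 1.7954% + 0.4289 × 7.8205% = 5.15%

5.15%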